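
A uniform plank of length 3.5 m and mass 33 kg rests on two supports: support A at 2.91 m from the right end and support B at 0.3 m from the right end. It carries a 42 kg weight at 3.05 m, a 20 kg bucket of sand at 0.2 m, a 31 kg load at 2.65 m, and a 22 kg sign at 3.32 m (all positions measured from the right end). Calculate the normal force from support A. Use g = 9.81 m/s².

Taking torques about support B:
Beam weight: 33 × 9.81 = 323.7 N down at 1.75 m → arm 1.45 m, τ = 323.7 × 1.45 = 469.4 N·m counterclockwise.
Weight: 42 × 9.81 = 412 N down at 3.05 m → arm 2.75 m, τ = 412 × 2.75 = 1133 N·m counterclockwise.
Bucket of sand: 20 × 9.81 = 196.2 N down at 0.2 m → arm 0.1 m, τ = 196.2 × 0.1 = 19.62 N·m clockwise.
Load: 31 × 9.81 = 304.1 N down at 2.65 m → arm 2.35 m, τ = 304.1 × 2.35 = 714.6 N·m counterclockwise.
Sign: 22 × 9.81 = 215.8 N down at 3.32 m → arm 3.02 m, τ = 215.8 × 3.02 = 651.7 N·m counterclockwise.
Net load moment about support B = 2949 N·m counterclockwise.
Reaction R at support A is upward at 2.91 m, arm 2.61 m → moment R × 2.61 clockwise.
Setting net torque to zero: R × 2.61 = 2949 → R = 1130 N.

R_A ≈ 1130 N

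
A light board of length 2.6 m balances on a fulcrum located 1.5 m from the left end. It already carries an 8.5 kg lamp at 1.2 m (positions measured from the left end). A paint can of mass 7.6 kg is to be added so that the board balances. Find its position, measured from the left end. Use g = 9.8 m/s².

Sum moments about the fulcrum (at 1.5 m from the left end) (the support reaction has zero arm there).
Lamp: 8.5 × 9.8 = 83.3 N down at 1.2 m → arm 0.3 m, τ = 83.3 × 0.3 = 24.99 N·m counterclockwise.
Net moment of existing loads = 24.99 N·m counterclockwise.
The paint can weighs 7.6 × 9.8 = 74.48 N and must supply an equal clockwise moment, so its lever arm about the fulcrum is 24.99 / 74.48 = 0.336 m.
That puts it at 1.5 + 0.336 = 1.84 m from the left end.

x ≈ 1.84 m from the left end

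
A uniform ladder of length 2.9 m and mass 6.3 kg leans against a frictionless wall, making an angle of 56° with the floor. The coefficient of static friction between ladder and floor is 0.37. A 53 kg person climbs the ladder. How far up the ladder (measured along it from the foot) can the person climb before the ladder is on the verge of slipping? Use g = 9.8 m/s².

d ≈ 1.61 m

About the foot of the ladder:
Ladder weight 6.3×9.8 = 61.74 N acts at 1.45 m along the ladder; its horizontal arm is 1.45·cos56° = 0.8108 m → τ = 50.06 N·m clockwise.
Person weight 53×9.8 = 519.4 N at distance d → arm d·cos56° → τ = 519.4·d·0.5592 clockwise.
Wall normal N at the top has arm L sinθ = 2.404 m counterclockwise, so Στ = 0 gives N·2.404 = 50.06 + 290.4·d.
ΣFy = 0 ⇒ N_floor = 581.1 N, so the maximum friction is μ_s·N_floor = 0.37×581.1 = 215 N. ΣFx = 0 ⇒ N_wall = f, so at the slipping point N = 215 N.
Substituting: 215×2.404 = 50.06 + 290.4·d ⇒ d = (516.9 − 50.06) / 290.4 = 1.61 m.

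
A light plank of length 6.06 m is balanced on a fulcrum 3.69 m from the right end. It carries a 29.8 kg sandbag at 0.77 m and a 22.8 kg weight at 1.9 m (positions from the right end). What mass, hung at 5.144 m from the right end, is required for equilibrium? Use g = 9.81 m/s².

Taking torques about the fulcrum (at 3.69 m from the right end):
Sandbag: 29.8 × 9.81 = 292.3 N down at 0.77 m → arm 2.92 m, τ = 292.3 × 2.92 = 853.5 N·m clockwise.
Weight: 22.8 × 9.81 = 223.7 N down at 1.9 m → arm 1.79 m, τ = 223.7 × 1.79 = 400.4 N·m clockwise.
Net moment of known loads = 1254 N·m clockwise.
An unknown mass m at 5.144 m has arm 1.454 m; its moment is m·g·1.454 counterclockwise.
Setting net torque to zero: m × 9.81 × 1.454 = 1254 → m = 1254 / (9.81 × 1.454) = 87.9 kg.

m ≈ 87.9 kg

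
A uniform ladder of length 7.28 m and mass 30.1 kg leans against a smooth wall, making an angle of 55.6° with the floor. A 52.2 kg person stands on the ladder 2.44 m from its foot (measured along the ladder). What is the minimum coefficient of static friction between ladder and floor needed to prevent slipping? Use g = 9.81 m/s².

μ_min ≈ 0.271

About the foot of the ladder:
Ladder weight 30.1×9.81 = 295.3 N acts at 3.64 m along the ladder; its horizontal arm is 3.64·cos55.6° = 2.056 m → τ = 607.1 N·m clockwise.
Person: 52.2×9.81 = 512.1 N at 2.44 m → arm 1.379 m → τ = 706.2 N·m clockwise.
Wall normal N acts horizontally at the top; its moment arm is the height L sinθ = 7.28·sin55.6° = 6.007 m, counterclockwise.
Setting net torque to zero: N × 6.007 = 1313 → N = 218.6 N.
ΣFx = 0 ⇒ f = N_wall = 218.6 N. ΣFy = 0 ⇒ N_floor = 807.4 N.
μ_min = f / N_floor = 218.6 / 807.4 = 0.271.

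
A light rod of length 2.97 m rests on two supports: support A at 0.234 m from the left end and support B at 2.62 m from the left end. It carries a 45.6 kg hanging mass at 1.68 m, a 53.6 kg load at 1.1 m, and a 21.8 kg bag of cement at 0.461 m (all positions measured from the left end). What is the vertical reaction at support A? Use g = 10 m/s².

R_A ≈ 718 N

Sum moments about support B (its reaction then has zero moment arm).
Hanging mass: 45.6 × 10 = 456 N down at 1.68 m → arm 0.94 m, τ = 456 × 0.94 = 428.6 N·m counterclockwise.
Load: 53.6 × 10 = 536 N down at 1.1 m → arm 1.52 m, τ = 536 × 1.52 = 814.7 N·m counterclockwise.
Bag of cement: 21.8 × 10 = 218 N down at 0.461 m → arm 2.159 m, τ = 218 × 2.159 = 470.7 N·m counterclockwise.
Net load moment about support B = 1714 N·m counterclockwise.
Reaction R at support A is upward at 0.234 m, arm 2.386 m → moment R × 2.386 clockwise.
For rotational equilibrium, R × 2.386 = 1714, so R = 718 N.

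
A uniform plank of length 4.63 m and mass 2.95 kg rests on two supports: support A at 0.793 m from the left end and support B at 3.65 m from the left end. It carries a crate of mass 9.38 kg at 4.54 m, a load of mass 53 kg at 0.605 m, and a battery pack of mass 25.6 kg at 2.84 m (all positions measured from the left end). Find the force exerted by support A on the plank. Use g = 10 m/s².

R_A ≈ 622 N

Sum moments about support B (its reaction then has zero moment arm).
Beam weight: 2.95 × 10 = 29.5 N down at 2.315 m → arm 1.335 m, τ = 29.5 × 1.335 = 39.38 N·m counterclockwise.
Crate: 9.38 × 10 = 93.8 N down at 4.54 m → arm 0.89 m, τ = 93.8 × 0.89 = 83.48 N·m clockwise.
Load: 53 × 10 = 530 N down at 0.605 m → arm 3.045 m, τ = 530 × 3.045 = 1614 N·m counterclockwise.
Battery pack: 25.6 × 10 = 256 N down at 2.84 m → arm 0.81 m, τ = 256 × 0.81 = 207.4 N·m counterclockwise.
Net load moment about support B = 1777 N·m counterclockwise.
Reaction R at support A is upward at 0.793 m, arm 2.857 m → moment R × 2.857 clockwise.
Στ = 0 ⇒ R × 2.857 = 1777 ⇒ R = 622 N.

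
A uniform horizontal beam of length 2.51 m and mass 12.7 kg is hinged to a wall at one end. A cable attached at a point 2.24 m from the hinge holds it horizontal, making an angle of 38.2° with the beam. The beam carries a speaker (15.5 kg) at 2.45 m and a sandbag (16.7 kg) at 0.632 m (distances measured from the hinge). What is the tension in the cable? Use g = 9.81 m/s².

Take moments about the hinge.
Beam weight: 12.7 × 9.81 = 124.6 N down at 1.255 m → arm 1.255 m, τ = 124.6 × 1.255 = 156.4 N·m clockwise.
Speaker: 15.5 × 9.81 = 152.1 N down at 2.45 m → arm 2.45 m, τ = 152.1 × 2.45 = 372.6 N·m clockwise.
Sandbag: 16.7 × 9.81 = 163.8 N down at 0.632 m → arm 0.632 m, τ = 163.8 × 0.632 = 103.5 N·m clockwise.
Total clockwise load moment = 632.5 N·m.
The cable tension T acts at 2.24 m; only its component perpendicular to the beam, T sinθ, produces torque. sin 38.2° = 0.6184.
Στ = 0 ⇒ T × 2.24 × 0.6184 = 632.5 ⇒ T = 632.5 / 1.385 = 457 N.

T ≈ 457 N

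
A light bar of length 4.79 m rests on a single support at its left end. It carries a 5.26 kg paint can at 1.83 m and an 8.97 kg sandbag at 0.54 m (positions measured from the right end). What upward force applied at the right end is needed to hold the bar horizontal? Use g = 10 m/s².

Taking torques about the left end:
Paint can: 5.26 × 10 = 52.6 N down at 1.83 m → arm 2.96 m, τ = 52.6 × 2.96 = 155.7 N·m clockwise.
Sandbag: 8.97 × 10 = 89.7 N down at 0.54 m → arm 4.25 m, τ = 89.7 × 4.25 = 381.2 N·m clockwise.
Net moment of the loads = 536.9 N·m clockwise.
The upward force F acts at the right end, arm 4.79 m, giving F × 4.79 counterclockwise.
Στ = 0 ⇒ F × 4.79 = 536.9 ⇒ F = 536.9 / 4.79 = 112 N.

F ≈ 112 N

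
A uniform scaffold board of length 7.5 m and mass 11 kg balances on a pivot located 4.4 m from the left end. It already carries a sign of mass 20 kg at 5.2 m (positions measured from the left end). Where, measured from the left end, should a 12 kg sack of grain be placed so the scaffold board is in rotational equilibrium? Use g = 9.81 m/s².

x ≈ 3.66 m from the left end

Sum moments about the pivot (at 4.4 m from the left end) (the support reaction has zero arm there).
Beam weight: 11 × 9.81 = 107.9 N down at 3.75 m → arm 0.65 m, τ = 107.9 × 0.65 = 70.14 N·m counterclockwise.
Sign: 20 × 9.81 = 196.2 N down at 5.2 m → arm 0.8 m, τ = 196.2 × 0.8 = 157 N·m clockwise.
Net moment of existing loads = 86.86 N·m clockwise.
The sack of grain weighs 12 × 9.81 = 117.7 N and must supply an equal counterclockwise moment, so its lever arm about the pivot is 86.86 / 117.7 = 0.738 m.
That puts it at 4.4 − 0.738 = 3.66 m from the left end.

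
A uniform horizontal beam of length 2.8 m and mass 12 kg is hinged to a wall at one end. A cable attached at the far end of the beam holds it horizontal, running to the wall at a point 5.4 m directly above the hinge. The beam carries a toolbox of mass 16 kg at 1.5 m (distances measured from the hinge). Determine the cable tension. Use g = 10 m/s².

T ≈ 164 N

About the hinge:
Beam weight: 12 × 10 = 120 N down at 1.4 m → arm 1.4 m, τ = 120 × 1.4 = 168 N·m clockwise.
Toolbox: 16 × 10 = 160 N down at 1.5 m → arm 1.5 m, τ = 160 × 1.5 = 240 N·m clockwise.
Total clockwise load moment = 408 N·m.
The cable tension T acts at 2.8 m; only its component perpendicular to the beam, T sinθ, produces torque. sinθ = h/√(h²+d²) = 5.4/√(5.4²+2.8²) = 0.8878.
For rotational equilibrium, T × 2.8 × 0.8878 = 408, so T = 408 / 2.486 = 164 N.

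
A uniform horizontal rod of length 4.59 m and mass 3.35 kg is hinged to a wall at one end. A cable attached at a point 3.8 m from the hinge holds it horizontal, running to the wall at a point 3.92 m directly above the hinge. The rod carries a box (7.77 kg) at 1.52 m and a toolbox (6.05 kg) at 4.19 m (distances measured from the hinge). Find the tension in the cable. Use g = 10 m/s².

T ≈ 164 N

About the hinge:
Beam weight: 3.35 × 10 = 33.5 N down at 2.295 m → arm 2.295 m, τ = 33.5 × 2.295 = 76.88 N·m clockwise.
Box: 7.77 × 10 = 77.7 N down at 1.52 m → arm 1.52 m, τ = 77.7 × 1.52 = 118.1 N·m clockwise.
Toolbox: 6.05 × 10 = 60.5 N down at 4.19 m → arm 4.19 m, τ = 60.5 × 4.19 = 253.5 N·m clockwise.
Total clockwise load moment = 448.5 N·m.
The cable tension T acts at 3.8 m; only its component perpendicular to the rod, T sinθ, produces torque. sinθ = h/√(h²+d²) = 3.92/√(3.92²+3.8²) = 0.718.
Setting net torque to zero: T × 3.8 × 0.718 = 448.5 → T = 448.5 / 2.728 = 164 N.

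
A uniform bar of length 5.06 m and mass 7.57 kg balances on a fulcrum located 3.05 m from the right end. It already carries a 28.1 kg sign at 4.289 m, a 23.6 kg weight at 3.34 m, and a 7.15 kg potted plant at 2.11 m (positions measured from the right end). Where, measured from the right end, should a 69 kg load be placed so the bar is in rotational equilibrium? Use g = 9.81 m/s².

x ≈ 2.6 m from the right end

Choose the fulcrum (at 3.05 m from the right end) as the axis so the support reaction has zero arm there.
Beam weight: 7.57 × 9.81 = 74.26 N down at 2.53 m → arm 0.52 m, τ = 74.26 × 0.52 = 38.62 N·m clockwise.
Sign: 28.1 × 9.81 = 275.7 N down at 4.289 m → arm 1.239 m, τ = 275.7 × 1.239 = 341.6 N·m counterclockwise.
Weight: 23.6 × 9.81 = 231.5 N down at 3.34 m → arm 0.29 m, τ = 231.5 × 0.29 = 67.13 N·m counterclockwise.
Potted plant: 7.15 × 9.81 = 70.14 N down at 2.11 m → arm 0.94 m, τ = 70.14 × 0.94 = 65.93 N·m clockwise.
Net moment of existing loads = 304.2 N·m counterclockwise.
The load weighs 69 × 9.81 = 676.9 N and must supply an equal clockwise moment, so its lever arm about the fulcrum is 304.2 / 676.9 = 0.449 m.
That puts it at 3.05 − 0.449 = 2.6 m from the right end.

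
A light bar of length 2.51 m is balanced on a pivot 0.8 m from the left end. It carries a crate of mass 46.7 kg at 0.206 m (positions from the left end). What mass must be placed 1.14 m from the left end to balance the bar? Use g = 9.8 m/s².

m ≈ 81.6 kg

About the pivot (at 0.8 m from the left end):
Crate: 46.7 × 9.8 = 457.7 N down at 0.206 m → arm 0.594 m, τ = 457.7 × 0.594 = 271.9 N·m counterclockwise.
Net moment of known loads = 271.9 N·m counterclockwise.
An unknown mass m at 1.14 m has arm 0.34 m; its moment is m·g·0.34 clockwise.
Balancing moments: m × 9.8 × 0.34 = 271.9, giving m = 271.9 / (9.8 × 0.34) = 81.6 kg.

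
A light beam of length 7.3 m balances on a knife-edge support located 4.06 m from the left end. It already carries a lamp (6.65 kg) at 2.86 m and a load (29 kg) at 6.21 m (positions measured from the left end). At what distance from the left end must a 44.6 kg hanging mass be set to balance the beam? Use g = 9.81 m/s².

Sum moments about the knife-edge support (at 4.06 m from the left end) (the support reaction has zero arm there).
Lamp: 6.65 × 9.81 = 65.24 N down at 2.86 m → arm 1.2 m, τ = 65.24 × 1.2 = 78.29 N·m counterclockwise.
Load: 29 × 9.81 = 284.5 N down at 6.21 m → arm 2.15 m, τ = 284.5 × 2.15 = 611.7 N·m clockwise.
Net moment of existing loads = 533.4 N·m clockwise.
The hanging mass weighs 44.6 × 9.81 = 437.5 N and must supply an equal counterclockwise moment, so its lever arm about the knife-edge support is 533.4 / 437.5 = 1.22 m.
That puts it at 4.06 − 1.22 = 2.84 m from the left end.

x ≈ 2.84 m from the left end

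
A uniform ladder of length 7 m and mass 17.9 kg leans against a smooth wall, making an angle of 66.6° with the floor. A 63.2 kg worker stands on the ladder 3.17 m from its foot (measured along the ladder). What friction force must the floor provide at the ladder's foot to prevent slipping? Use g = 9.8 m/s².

f ≈ 159 N

Sum moments about the foot of the ladder (the floor normal and friction both act there and drop out).
Ladder weight 17.9×9.8 = 175.4 N acts at 3.5 m along the ladder; its horizontal arm is 3.5·cos66.6° = 1.39 m → τ = 243.8 N·m clockwise.
Worker: 63.2×9.8 = 619.4 N at 3.17 m → arm 1.259 m → τ = 779.8 N·m clockwise.
Wall normal N acts horizontally at the top; its moment arm is the height L sinθ = 7·sin66.6° = 6.424 m, counterclockwise.
Setting net torque to zero: N × 6.424 = 1024 → N = 159 N.
ΣFx = 0: friction at the foot balances the wall's push, so f = N_wall = 159 N.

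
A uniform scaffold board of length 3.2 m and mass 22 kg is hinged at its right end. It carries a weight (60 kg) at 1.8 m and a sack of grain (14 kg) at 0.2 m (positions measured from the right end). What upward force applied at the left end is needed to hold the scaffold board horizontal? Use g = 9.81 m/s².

Choose the right end as the axis so the unknown pivot reaction has zero arm there.
Beam weight: 22 × 9.81 = 215.8 N down at 1.6 m → arm 1.6 m, τ = 215.8 × 1.6 = 345.3 N·m counterclockwise.
Weight: 60 × 9.81 = 588.6 N down at 1.8 m → arm 1.8 m, τ = 588.6 × 1.8 = 1059 N·m counterclockwise.
Sack of grain: 14 × 9.81 = 137.3 N down at 0.2 m → arm 0.2 m, τ = 137.3 × 0.2 = 27.46 N·m counterclockwise.
Net moment of the loads = 1432 N·m counterclockwise.
The upward force F acts at the left end, arm 3.2 m, giving F × 3.2 clockwise.
Setting net torque to zero: F × 3.2 = 1432 → F = 1432 / 3.2 = 448 N.

F ≈ 448 N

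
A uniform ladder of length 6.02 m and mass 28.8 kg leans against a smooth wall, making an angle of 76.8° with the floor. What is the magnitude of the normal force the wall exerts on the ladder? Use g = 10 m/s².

Take moments about the foot of the ladder.
Ladder weight 28.8×10 = 288 N acts at 3.01 m along the ladder; its horizontal arm is 3.01·cos76.8° = 0.6873 m → τ = 197.9 N·m clockwise.
Wall normal N acts horizontally at the top; its moment arm is the height L sinθ = 6.02·sin76.8° = 5.861 m, counterclockwise.
For rotational equilibrium, N × 5.861 = 197.9, so N = 33.8 N.

N_wall ≈ 33.8 N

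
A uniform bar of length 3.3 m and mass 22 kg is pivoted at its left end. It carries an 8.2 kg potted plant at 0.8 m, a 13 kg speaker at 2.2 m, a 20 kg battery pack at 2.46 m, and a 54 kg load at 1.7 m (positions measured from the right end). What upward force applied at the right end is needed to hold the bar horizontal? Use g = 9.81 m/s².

F ≈ 518 N

Choose the left end as the axis so the unknown pivot reaction has zero arm there.
Beam weight: 22 × 9.81 = 215.8 N down at 1.65 m → arm 1.65 m, τ = 215.8 × 1.65 = 356.1 N·m clockwise.
Potted plant: 8.2 × 9.81 = 80.44 N down at 0.8 m → arm 2.5 m, τ = 80.44 × 2.5 = 201.1 N·m clockwise.
Speaker: 13 × 9.81 = 127.5 N down at 2.2 m → arm 1.1 m, τ = 127.5 × 1.1 = 140.2 N·m clockwise.
Battery pack: 20 × 9.81 = 196.2 N down at 2.46 m → arm 0.84 m, τ = 196.2 × 0.84 = 164.8 N·m clockwise.
Load: 54 × 9.81 = 529.7 N down at 1.7 m → arm 1.6 m, τ = 529.7 × 1.6 = 847.5 N·m clockwise.
Net moment of the loads = 1710 N·m clockwise.
The upward force F acts at the right end, arm 3.3 m, giving F × 3.3 counterclockwise.
Στ = 0 ⇒ F × 3.3 = 1710 ⇒ F = 1710 / 3.3 = 518 N.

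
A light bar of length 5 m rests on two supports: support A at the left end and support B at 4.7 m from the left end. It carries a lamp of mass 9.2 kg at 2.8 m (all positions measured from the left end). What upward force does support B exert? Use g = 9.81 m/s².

R_B ≈ 53.8 N

Choose support A as the axis so its reaction then has zero moment arm.
Lamp: 9.2 × 9.81 = 90.25 N down at 2.8 m → arm 2.8 m, τ = 90.25 × 2.8 = 252.7 N·m clockwise.
Net load moment about support A = 252.7 N·m clockwise.
Reaction R at support B is upward at 4.7 m, arm 4.7 m → moment R × 4.7 counterclockwise.
Balancing moments: R × 4.7 = 252.7, giving R = 53.8 N.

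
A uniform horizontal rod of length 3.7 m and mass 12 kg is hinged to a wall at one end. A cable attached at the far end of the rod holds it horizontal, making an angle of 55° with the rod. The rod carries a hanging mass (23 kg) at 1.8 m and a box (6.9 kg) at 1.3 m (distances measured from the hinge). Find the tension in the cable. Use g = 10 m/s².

Taking torques about the hinge:
Beam weight: 12 × 10 = 120 N down at 1.85 m → arm 1.85 m, τ = 120 × 1.85 = 222 N·m clockwise.
Hanging mass: 23 × 10 = 230 N down at 1.8 m → arm 1.8 m, τ = 230 × 1.8 = 414 N·m clockwise.
Box: 6.9 × 10 = 69 N down at 1.3 m → arm 1.3 m, τ = 69 × 1.3 = 89.7 N·m clockwise.
Total clockwise load moment = 725.7 N·m.
The cable tension T acts at 3.7 m; only its component perpendicular to the rod, T sinθ, produces torque. sin 55° = 0.8192.
Balancing moments: T × 3.7 × 0.8192 = 725.7, giving T = 725.7 / 3.031 = 239 N.

T ≈ 239 N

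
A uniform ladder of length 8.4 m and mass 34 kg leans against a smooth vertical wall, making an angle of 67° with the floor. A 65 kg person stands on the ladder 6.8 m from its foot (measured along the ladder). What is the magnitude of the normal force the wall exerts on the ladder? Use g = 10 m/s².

About the foot of the ladder:
Ladder weight 34×10 = 340 N acts at 4.2 m along the ladder; its horizontal arm is 4.2·cos67° = 1.641 m → τ = 557.9 N·m clockwise.
Person: 65×10 = 650 N at 6.8 m → arm 2.657 m → τ = 1727 N·m clockwise.
Wall normal N acts horizontally at the top; its moment arm is the height L sinθ = 8.4·sin67° = 7.732 m, counterclockwise.
Balancing moments: N × 7.732 = 2285, giving N = 296 N.

N_wall ≈ 296 N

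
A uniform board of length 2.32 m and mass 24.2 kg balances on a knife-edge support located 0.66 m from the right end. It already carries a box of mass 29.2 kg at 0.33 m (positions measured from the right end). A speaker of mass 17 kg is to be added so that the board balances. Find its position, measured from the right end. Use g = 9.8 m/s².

x ≈ 0.515 m from the right end

Taking torques about the knife-edge support (at 0.66 m from the right end):
Beam weight: 24.2 × 9.8 = 237.2 N down at 1.16 m → arm 0.5 m, τ = 237.2 × 0.5 = 118.6 N·m counterclockwise.
Box: 29.2 × 9.8 = 286.2 N down at 0.33 m → arm 0.33 m, τ = 286.2 × 0.33 = 94.45 N·m clockwise.
Net moment of existing loads = 24.15 N·m counterclockwise.
The speaker weighs 17 × 9.8 = 166.6 N and must supply an equal clockwise moment, so its lever arm about the knife-edge support is 24.15 / 166.6 = 0.145 m.
That puts it at 0.66 − 0.145 = 0.515 m from the right end.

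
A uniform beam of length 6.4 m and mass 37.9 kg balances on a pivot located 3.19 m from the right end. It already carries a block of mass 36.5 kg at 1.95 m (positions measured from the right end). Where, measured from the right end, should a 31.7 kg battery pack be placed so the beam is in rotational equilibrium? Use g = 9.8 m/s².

Take moments about the pivot (at 3.19 m from the right end).
Beam weight: 37.9 × 9.8 = 371.4 N down at 3.2 m → arm 0.01 m, τ = 371.4 × 0.01 = 3.714 N·m counterclockwise.
Block: 36.5 × 9.8 = 357.7 N down at 1.95 m → arm 1.24 m, τ = 357.7 × 1.24 = 443.5 N·m clockwise.
Net moment of existing loads = 439.8 N·m clockwise.
The battery pack weighs 31.7 × 9.8 = 310.7 N and must supply an equal counterclockwise moment, so its lever arm about the pivot is 439.8 / 310.7 = 1.42 m.
That puts it at 3.19 + 1.42 = 4.61 m from the right end.

x ≈ 4.61 m from the right end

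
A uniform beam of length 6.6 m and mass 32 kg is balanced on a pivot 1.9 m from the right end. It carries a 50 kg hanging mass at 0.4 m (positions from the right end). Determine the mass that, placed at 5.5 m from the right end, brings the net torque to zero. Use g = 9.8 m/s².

Taking torques about the pivot (at 1.9 m from the right end):
Beam weight: 32 × 9.8 = 313.6 N down at 3.3 m → arm 1.4 m, τ = 313.6 × 1.4 = 439 N·m counterclockwise.
Hanging mass: 50 × 9.8 = 490 N down at 0.4 m → arm 1.5 m, τ = 490 × 1.5 = 735 N·m clockwise.
Net moment of known loads = 296 N·m clockwise.
An unknown mass m at 5.5 m has arm 3.6 m; its moment is m·g·3.6 counterclockwise.
Setting net torque to zero: m × 9.8 × 3.6 = 296 → m = 296 / (9.8 × 3.6) = 8.39 kg.

m ≈ 8.39 kg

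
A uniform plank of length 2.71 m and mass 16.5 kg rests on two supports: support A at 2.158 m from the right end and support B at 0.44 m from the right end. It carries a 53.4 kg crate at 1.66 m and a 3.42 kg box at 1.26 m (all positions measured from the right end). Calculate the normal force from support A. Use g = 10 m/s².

R_A ≈ 483 N

Take moments about support B.
Beam weight: 16.5 × 10 = 165 N down at 1.355 m → arm 0.915 m, τ = 165 × 0.915 = 151 N·m counterclockwise.
Crate: 53.4 × 10 = 534 N down at 1.66 m → arm 1.22 m, τ = 534 × 1.22 = 651.5 N·m counterclockwise.
Box: 3.42 × 10 = 34.2 N down at 1.26 m → arm 0.82 m, τ = 34.2 × 0.82 = 28.04 N·m counterclockwise.
Net load moment about support B = 830.5 N·m counterclockwise.
Reaction R at support A is upward at 2.158 m, arm 1.718 m → moment R × 1.718 clockwise.
For rotational equilibrium, R × 1.718 = 830.5, so R = 483 N.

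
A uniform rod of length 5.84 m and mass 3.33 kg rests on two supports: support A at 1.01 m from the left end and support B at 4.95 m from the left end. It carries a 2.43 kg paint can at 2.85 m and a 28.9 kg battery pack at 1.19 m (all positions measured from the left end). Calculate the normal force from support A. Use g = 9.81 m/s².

Taking torques about support B:
Beam weight: 3.33 × 9.81 = 32.67 N down at 2.92 m → arm 2.03 m, τ = 32.67 × 2.03 = 66.32 N·m counterclockwise.
Paint can: 2.43 × 9.81 = 23.84 N down at 2.85 m → arm 2.1 m, τ = 23.84 × 2.1 = 50.06 N·m counterclockwise.
Battery pack: 28.9 × 9.81 = 283.5 N down at 1.19 m → arm 3.76 m, τ = 283.5 × 3.76 = 1066 N·m counterclockwise.
Net load moment about support B = 1182 N·m counterclockwise.
Reaction R at support A is upward at 1.01 m, arm 3.94 m → moment R × 3.94 clockwise.
For rotational equilibrium, R × 3.94 = 1182, so R = 300 N.

R_A ≈ 300 N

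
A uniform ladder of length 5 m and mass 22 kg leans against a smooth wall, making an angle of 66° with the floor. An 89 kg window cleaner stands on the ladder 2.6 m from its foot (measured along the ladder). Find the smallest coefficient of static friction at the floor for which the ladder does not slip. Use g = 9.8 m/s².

μ_min ≈ 0.23

Take moments about the foot of the ladder.
Ladder weight 22×9.8 = 215.6 N acts at 2.5 m along the ladder; its horizontal arm is 2.5·cos66° = 1.017 m → τ = 219.3 N·m clockwise.
Window cleaner: 89×9.8 = 872.2 N at 2.6 m → arm 1.058 m → τ = 922.8 N·m clockwise.
Wall normal N acts horizontally at the top; its moment arm is the height L sinθ = 5·sin66° = 4.568 m, counterclockwise.
Setting net torque to zero: N × 4.568 = 1142 → N = 250 N.
ΣFx = 0 ⇒ f = N_wall = 250 N. ΣFy = 0 ⇒ N_floor = 1088 N.
μ_min = f / N_floor = 250 / 1088 = 0.23.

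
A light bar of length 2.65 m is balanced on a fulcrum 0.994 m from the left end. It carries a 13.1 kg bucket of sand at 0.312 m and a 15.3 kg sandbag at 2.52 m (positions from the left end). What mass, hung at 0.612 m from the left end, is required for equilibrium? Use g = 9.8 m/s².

Take moments about the fulcrum (at 0.994 m from the left end).
Bucket of sand: 13.1 × 9.8 = 128.4 N down at 0.312 m → arm 0.682 m, τ = 128.4 × 0.682 = 87.57 N·m counterclockwise.
Sandbag: 15.3 × 9.8 = 149.9 N down at 2.52 m → arm 1.526 m, τ = 149.9 × 1.526 = 228.7 N·m clockwise.
Net moment of known loads = 141.1 N·m clockwise.
An unknown mass m at 0.612 m has arm 0.382 m; its moment is m·g·0.382 counterclockwise.
Setting net torque to zero: m × 9.8 × 0.382 = 141.1 → m = 141.1 / (9.8 × 0.382) = 37.7 kg.

m ≈ 37.7 kg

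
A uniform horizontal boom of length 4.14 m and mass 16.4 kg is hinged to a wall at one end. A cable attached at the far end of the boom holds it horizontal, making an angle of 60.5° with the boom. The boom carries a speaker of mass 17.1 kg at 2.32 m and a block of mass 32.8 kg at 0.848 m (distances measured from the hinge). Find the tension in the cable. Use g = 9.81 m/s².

T ≈ 276 N

About the hinge:
Beam weight: 16.4 × 9.81 = 160.9 N down at 2.07 m → arm 2.07 m, τ = 160.9 × 2.07 = 333.1 N·m clockwise.
Speaker: 17.1 × 9.81 = 167.8 N down at 2.32 m → arm 2.32 m, τ = 167.8 × 2.32 = 389.3 N·m clockwise.
Block: 32.8 × 9.81 = 321.8 N down at 0.848 m → arm 0.848 m, τ = 321.8 × 0.848 = 272.9 N·m clockwise.
Total clockwise load moment = 995.3 N·m.
The cable tension T acts at 4.14 m; only its component perpendicular to the boom, T sinθ, produces torque. sin 60.5° = 0.8704.
Στ = 0 ⇒ T × 4.14 × 0.8704 = 995.3 ⇒ T = 995.3 / 3.603 = 276 N.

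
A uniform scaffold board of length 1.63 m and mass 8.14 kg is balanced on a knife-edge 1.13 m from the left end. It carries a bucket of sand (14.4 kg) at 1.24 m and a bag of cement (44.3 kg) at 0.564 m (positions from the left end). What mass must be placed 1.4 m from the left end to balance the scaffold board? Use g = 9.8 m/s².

Taking torques about the knife-edge (at 1.13 m from the left end):
Beam weight: 8.14 × 9.8 = 79.77 N down at 0.815 m → arm 0.315 m, τ = 79.77 × 0.315 = 25.13 N·m counterclockwise.
Bucket of sand: 14.4 × 9.8 = 141.1 N down at 1.24 m → arm 0.11 m, τ = 141.1 × 0.11 = 15.52 N·m clockwise.
Bag of cement: 44.3 × 9.8 = 434.1 N down at 0.564 m → arm 0.566 m, τ = 434.1 × 0.566 = 245.7 N·m counterclockwise.
Net moment of known loads = 255.3 N·m counterclockwise.
An unknown mass m at 1.4 m has arm 0.27 m; its moment is m·g·0.27 clockwise.
Στ = 0 ⇒ m × 9.8 × 0.27 = 255.3 ⇒ m = 255.3 / (9.8 × 0.27) = 96.5 kg.

m ≈ 96.5 kg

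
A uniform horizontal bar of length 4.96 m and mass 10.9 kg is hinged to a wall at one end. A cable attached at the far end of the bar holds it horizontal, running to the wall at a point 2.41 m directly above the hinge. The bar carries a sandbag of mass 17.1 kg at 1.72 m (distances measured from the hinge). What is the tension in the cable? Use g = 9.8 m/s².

Take moments about the hinge.
Beam weight: 10.9 × 9.8 = 106.8 N down at 2.48 m → arm 2.48 m, τ = 106.8 × 2.48 = 264.9 N·m clockwise.
Sandbag: 17.1 × 9.8 = 167.6 N down at 1.72 m → arm 1.72 m, τ = 167.6 × 1.72 = 288.3 N·m clockwise.
Total clockwise load moment = 553.2 N·m.
The cable tension T acts at 4.96 m; only its component perpendicular to the bar, T sinθ, produces torque. sinθ = h/√(h²+d²) = 2.41/√(2.41²+4.96²) = 0.437.
For rotational equilibrium, T × 4.96 × 0.437 = 553.2, so T = 553.2 / 2.168 = 255 N.

T ≈ 255 N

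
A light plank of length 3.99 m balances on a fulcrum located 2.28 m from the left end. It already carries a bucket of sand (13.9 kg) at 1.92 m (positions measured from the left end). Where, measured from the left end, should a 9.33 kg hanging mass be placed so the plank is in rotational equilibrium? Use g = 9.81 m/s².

x ≈ 2.82 m from the left end

Take moments about the fulcrum (at 2.28 m from the left end).
Bucket of sand: 13.9 × 9.81 = 136.4 N down at 1.92 m → arm 0.36 m, τ = 136.4 × 0.36 = 49.1 N·m counterclockwise.
Net moment of existing loads = 49.1 N·m counterclockwise.
The hanging mass weighs 9.33 × 9.81 = 91.53 N and must supply an equal clockwise moment, so its lever arm about the fulcrum is 49.1 / 91.53 = 0.536 m.
That puts it at 2.28 + 0.536 = 2.82 m from the left end.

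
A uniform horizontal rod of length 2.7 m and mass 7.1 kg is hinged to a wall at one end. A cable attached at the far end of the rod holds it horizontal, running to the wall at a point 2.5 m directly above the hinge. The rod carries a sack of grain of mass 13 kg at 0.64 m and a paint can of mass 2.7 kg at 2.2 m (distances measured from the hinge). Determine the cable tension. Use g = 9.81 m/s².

About the hinge:
Beam weight: 7.1 × 9.81 = 69.65 N down at 1.35 m → arm 1.35 m, τ = 69.65 × 1.35 = 94.03 N·m clockwise.
Sack of grain: 13 × 9.81 = 127.5 N down at 0.64 m → arm 0.64 m, τ = 127.5 × 0.64 = 81.6 N·m clockwise.
Paint can: 2.7 × 9.81 = 26.49 N down at 2.2 m → arm 2.2 m, τ = 26.49 × 2.2 = 58.28 N·m clockwise.
Total clockwise load moment = 233.9 N·m.
The cable tension T acts at 2.7 m; only its component perpendicular to the rod, T sinθ, produces torque. sinθ = h/√(h²+d²) = 2.5/√(2.5²+2.7²) = 0.6794.
Setting net torque to zero: T × 2.7 × 0.6794 = 233.9 → T = 233.9 / 1.834 = 128 N.

T ≈ 128 N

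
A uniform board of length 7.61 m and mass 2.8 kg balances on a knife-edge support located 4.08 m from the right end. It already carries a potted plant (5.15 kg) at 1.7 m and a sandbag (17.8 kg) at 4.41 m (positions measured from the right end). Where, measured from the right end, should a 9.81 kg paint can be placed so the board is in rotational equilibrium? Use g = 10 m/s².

x ≈ 4.81 m from the right end

Sum moments about the knife-edge support (at 4.08 m from the right end) (the support reaction has zero arm there).
Beam weight: 2.8 × 10 = 28 N down at 3.805 m → arm 0.275 m, τ = 28 × 0.275 = 7.7 N·m clockwise.
Potted plant: 5.15 × 10 = 51.5 N down at 1.7 m → arm 2.38 m, τ = 51.5 × 2.38 = 122.6 N·m clockwise.
Sandbag: 17.8 × 10 = 178 N down at 4.41 m → arm 0.33 m, τ = 178 × 0.33 = 58.74 N·m counterclockwise.
Net moment of existing loads = 71.56 N·m clockwise.
The paint can weighs 9.81 × 10 = 98.1 N and must supply an equal counterclockwise moment, so its lever arm about the knife-edge support is 71.56 / 98.1 = 0.729 m.
That puts it at 4.08 + 0.729 = 4.81 m from the right end.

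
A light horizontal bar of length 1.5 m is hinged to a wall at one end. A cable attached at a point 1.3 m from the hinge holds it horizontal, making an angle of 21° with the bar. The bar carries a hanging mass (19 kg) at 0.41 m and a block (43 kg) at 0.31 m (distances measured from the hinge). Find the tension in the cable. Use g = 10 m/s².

Take moments about the hinge.
Hanging mass: 19 × 10 = 190 N down at 0.41 m → arm 0.41 m, τ = 190 × 0.41 = 77.9 N·m clockwise.
Block: 43 × 10 = 430 N down at 0.31 m → arm 0.31 m, τ = 430 × 0.31 = 133.3 N·m clockwise.
Total clockwise load moment = 211.2 N·m.
The cable tension T acts at 1.3 m; only its component perpendicular to the bar, T sinθ, produces torque. sin 21° = 0.3584.
For rotational equilibrium, T × 1.3 × 0.3584 = 211.2, so T = 211.2 / 0.4659 = 453 N.

T ≈ 453 N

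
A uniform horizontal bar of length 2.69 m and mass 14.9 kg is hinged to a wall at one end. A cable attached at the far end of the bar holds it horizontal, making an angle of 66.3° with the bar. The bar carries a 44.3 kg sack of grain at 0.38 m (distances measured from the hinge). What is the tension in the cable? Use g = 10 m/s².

T ≈ 150 N

Choose the hinge as the axis so the unknown hinge reaction has zero arm there.
Beam weight: 14.9 × 10 = 149 N down at 1.345 m → arm 1.345 m, τ = 149 × 1.345 = 200.4 N·m clockwise.
Sack of grain: 44.3 × 10 = 443 N down at 0.38 m → arm 0.38 m, τ = 443 × 0.38 = 168.3 N·m clockwise.
Total clockwise load moment = 368.7 N·m.
The cable tension T acts at 2.69 m; only its component perpendicular to the bar, T sinθ, produces torque. sin 66.3° = 0.9157.
Balancing moments: T × 2.69 × 0.9157 = 368.7, giving T = 368.7 / 2.463 = 150 N.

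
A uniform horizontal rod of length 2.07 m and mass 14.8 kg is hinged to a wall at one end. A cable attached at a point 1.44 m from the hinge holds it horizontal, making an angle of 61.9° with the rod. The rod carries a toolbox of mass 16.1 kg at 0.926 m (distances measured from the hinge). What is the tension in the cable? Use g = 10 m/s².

T ≈ 238 N

Choose the hinge as the axis so the unknown hinge reaction has zero arm there.
Beam weight: 14.8 × 10 = 148 N down at 1.035 m → arm 1.035 m, τ = 148 × 1.035 = 153.2 N·m clockwise.
Toolbox: 16.1 × 10 = 161 N down at 0.926 m → arm 0.926 m, τ = 161 × 0.926 = 149.1 N·m clockwise.
Total clockwise load moment = 302.3 N·m.
The cable tension T acts at 1.44 m; only its component perpendicular to the rod, T sinθ, produces torque. sin 61.9° = 0.8821.
Setting net torque to zero: T × 1.44 × 0.8821 = 302.3 → T = 302.3 / 1.27 = 238 N.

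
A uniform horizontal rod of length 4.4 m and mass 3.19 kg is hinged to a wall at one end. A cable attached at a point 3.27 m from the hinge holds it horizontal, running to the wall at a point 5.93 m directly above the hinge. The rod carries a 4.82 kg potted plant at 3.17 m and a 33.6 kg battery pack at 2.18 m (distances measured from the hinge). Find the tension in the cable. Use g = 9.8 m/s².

Taking torques about the hinge:
Beam weight: 3.19 × 9.8 = 31.26 N down at 2.2 m → arm 2.2 m, τ = 31.26 × 2.2 = 68.77 N·m clockwise.
Potted plant: 4.82 × 9.8 = 47.24 N down at 3.17 m → arm 3.17 m, τ = 47.24 × 3.17 = 149.8 N·m clockwise.
Battery pack: 33.6 × 9.8 = 329.3 N down at 2.18 m → arm 2.18 m, τ = 329.3 × 2.18 = 717.9 N·m clockwise.
Total clockwise load moment = 936.5 N·m.
The cable tension T acts at 3.27 m; only its component perpendicular to the rod, T sinθ, produces torque. sinθ = h/√(h²+d²) = 5.93/√(5.93²+3.27²) = 0.8757.
Στ = 0 ⇒ T × 3.27 × 0.8757 = 936.5 ⇒ T = 936.5 / 2.864 = 327 N.

T ≈ 327 N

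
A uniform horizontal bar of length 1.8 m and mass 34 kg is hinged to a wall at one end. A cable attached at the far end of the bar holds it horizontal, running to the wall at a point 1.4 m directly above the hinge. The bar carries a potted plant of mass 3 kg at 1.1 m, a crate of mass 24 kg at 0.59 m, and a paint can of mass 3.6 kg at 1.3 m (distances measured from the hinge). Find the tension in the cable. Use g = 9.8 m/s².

Taking torques about the hinge:
Beam weight: 34 × 9.8 = 333.2 N down at 0.9 m → arm 0.9 m, τ = 333.2 × 0.9 = 299.9 N·m clockwise.
Potted plant: 3 × 9.8 = 29.4 N down at 1.1 m → arm 1.1 m, τ = 29.4 × 1.1 = 32.34 N·m clockwise.
Crate: 24 × 9.8 = 235.2 N down at 0.59 m → arm 0.59 m, τ = 235.2 × 0.59 = 138.8 N·m clockwise.
Paint can: 3.6 × 9.8 = 35.28 N down at 1.3 m → arm 1.3 m, τ = 35.28 × 1.3 = 45.86 N·m clockwise.
Total clockwise load moment = 516.9 N·m.
The cable tension T acts at 1.8 m; only its component perpendicular to the bar, T sinθ, produces torque. sinθ = h/√(h²+d²) = 1.4/√(1.4²+1.8²) = 0.6139.
Balancing moments: T × 1.8 × 0.6139 = 516.9, giving T = 516.9 / 1.105 = 468 N.

T ≈ 468 N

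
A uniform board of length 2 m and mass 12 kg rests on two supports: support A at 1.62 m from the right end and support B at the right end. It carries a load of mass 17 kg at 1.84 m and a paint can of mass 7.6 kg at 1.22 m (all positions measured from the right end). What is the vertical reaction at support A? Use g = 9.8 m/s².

R_A ≈ 318 N

Sum moments about support B (its reaction then has zero moment arm).
Beam weight: 12 × 9.8 = 117.6 N down at 1 m → arm 1 m, τ = 117.6 × 1 = 117.6 N·m counterclockwise.
Load: 17 × 9.8 = 166.6 N down at 1.84 m → arm 1.84 m, τ = 166.6 × 1.84 = 306.5 N·m counterclockwise.
Paint can: 7.6 × 9.8 = 74.48 N down at 1.22 m → arm 1.22 m, τ = 74.48 × 1.22 = 90.87 N·m counterclockwise.
Net load moment about support B = 515 N·m counterclockwise.
Reaction R at support A is upward at 1.62 m, arm 1.62 m → moment R × 1.62 clockwise.
For rotational equilibrium, R × 1.62 = 515, so R = 318 N.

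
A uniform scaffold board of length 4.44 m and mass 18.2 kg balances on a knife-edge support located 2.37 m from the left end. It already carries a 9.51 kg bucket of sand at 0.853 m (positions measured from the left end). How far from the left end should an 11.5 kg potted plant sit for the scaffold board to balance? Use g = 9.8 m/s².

x ≈ 3.86 m from the left end

Take moments about the knife-edge support (at 2.37 m from the left end).
Beam weight: 18.2 × 9.8 = 178.4 N down at 2.22 m → arm 0.15 m, τ = 178.4 × 0.15 = 26.76 N·m counterclockwise.
Bucket of sand: 9.51 × 9.8 = 93.2 N down at 0.853 m → arm 1.517 m, τ = 93.2 × 1.517 = 141.4 N·m counterclockwise.
Net moment of existing loads = 168.2 N·m counterclockwise.
The potted plant weighs 11.5 × 9.8 = 112.7 N and must supply an equal clockwise moment, so its lever arm about the knife-edge support is 168.2 / 112.7 = 1.49 m.
That puts it at 2.37 + 1.49 = 3.86 m from the left end.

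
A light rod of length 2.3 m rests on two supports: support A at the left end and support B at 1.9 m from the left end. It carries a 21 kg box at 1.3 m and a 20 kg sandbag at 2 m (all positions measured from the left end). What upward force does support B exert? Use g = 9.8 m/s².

R_B ≈ 347 N

Take moments about support A.
Box: 21 × 9.8 = 205.8 N down at 1.3 m → arm 1.3 m, τ = 205.8 × 1.3 = 267.5 N·m clockwise.
Sandbag: 20 × 9.8 = 196 N down at 2 m → arm 2 m, τ = 196 × 2 = 392 N·m clockwise.
Net load moment about support A = 659.5 N·m clockwise.
Reaction R at support B is upward at 1.9 m, arm 1.9 m → moment R × 1.9 counterclockwise.
For rotational equilibrium, R × 1.9 = 659.5, so R = 347 N.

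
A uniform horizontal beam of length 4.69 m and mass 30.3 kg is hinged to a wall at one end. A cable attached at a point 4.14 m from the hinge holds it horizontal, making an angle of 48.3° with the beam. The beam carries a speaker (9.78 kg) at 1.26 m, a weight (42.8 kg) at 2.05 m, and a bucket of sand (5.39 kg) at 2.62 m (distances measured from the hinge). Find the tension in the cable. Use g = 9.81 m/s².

T ≈ 588 N

Take moments about the hinge.
Beam weight: 30.3 × 9.81 = 297.2 N down at 2.345 m → arm 2.345 m, τ = 297.2 × 2.345 = 696.9 N·m clockwise.
Speaker: 9.78 × 9.81 = 95.94 N down at 1.26 m → arm 1.26 m, τ = 95.94 × 1.26 = 120.9 N·m clockwise.
Weight: 42.8 × 9.81 = 419.9 N down at 2.05 m → arm 2.05 m, τ = 419.9 × 2.05 = 860.8 N·m clockwise.
Bucket of sand: 5.39 × 9.81 = 52.88 N down at 2.62 m → arm 2.62 m, τ = 52.88 × 2.62 = 138.5 N·m clockwise.
Total clockwise load moment = 1817 N·m.
The cable tension T acts at 4.14 m; only its component perpendicular to the beam, T sinθ, produces torque. sin 48.3° = 0.7466.
For rotational equilibrium, T × 4.14 × 0.7466 = 1817, so T = 1817 / 3.091 = 588 N.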